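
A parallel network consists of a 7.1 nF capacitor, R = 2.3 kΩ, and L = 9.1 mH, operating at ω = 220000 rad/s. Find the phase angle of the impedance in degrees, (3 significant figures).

-67.7°

X_L = ωL = 2000 Ω
X_C = 1/(ωC) = 640 Ω
Parallel: admittances add. Y = 1/R + 1/(jωL) + jωC
Y = (0.000435 + j0.00106) S
|Y| = 0.00115 S → |Z| = 1/|Y| = 871 Ω, ∠Z = −∠Y = -67.7°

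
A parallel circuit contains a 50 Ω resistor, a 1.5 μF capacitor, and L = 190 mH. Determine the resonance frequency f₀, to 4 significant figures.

ω₀ = 1/√(LC) = 1/√(0.19 × 1.5e-06) = 1873 rad/s
f₀ = ω₀/(2π) = 298.1 Hz

298.1 Hz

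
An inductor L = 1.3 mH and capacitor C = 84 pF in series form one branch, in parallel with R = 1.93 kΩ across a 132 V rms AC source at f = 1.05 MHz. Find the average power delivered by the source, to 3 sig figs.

9.03 W

ω = 2πf = 6.597e+06 rad/s
X_L = ωL = 8580 Ω
X_C = 1/(ωC) = 1800 Ω
Branch 1: Z₁ = R = 1930 Ω
Branch 2 (series LC): Z₂ = j(X_L − X_C) = j6770 Ω
Parallel: Z = Z₁Z₂/(Z₁+Z₂), |Z| = 1860 Ω, ∠Z = 15.9°
I = V/|Z| = 71.1 mA
P = VI cos φ = 132 × 0.0711 × cos(15.9°) = 9.03 W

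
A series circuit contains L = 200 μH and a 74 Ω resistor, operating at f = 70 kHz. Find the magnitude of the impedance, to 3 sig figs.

ω = 2πf = 439800 rad/s
X_L = ωL = 88.0 Ω
Z = 74.0 + j88.0 Ω
|Z| = √(74.0² + 88.0²) = 115 Ω

115 Ω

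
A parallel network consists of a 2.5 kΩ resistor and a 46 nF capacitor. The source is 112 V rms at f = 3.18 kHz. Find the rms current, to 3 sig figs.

112 mA

ω = 2πf = 19980 rad/s
X_C = 1/(ωC) = 1090 Ω
Parallel: admittances add. Y = 1/R + jωC
Y = (0.000400 + j0.000919) S
|Y| = 0.00100 S → |Z| = 1/|Y| = 998 Ω, ∠Z = −∠Y = -66.5°
I = V/|Z| = 112/998 = 112 mA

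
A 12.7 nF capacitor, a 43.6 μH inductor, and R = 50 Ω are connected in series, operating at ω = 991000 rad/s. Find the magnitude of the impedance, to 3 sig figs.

61.8 Ω

X_L = ωL = 43.2 Ω
X_C = 1/(ωC) = 79.5 Ω
Net reactance X = X_L − X_C = -36.2 Ω
Z = 50.0 − j36.2 Ω
|Z| = √(50.0² + 36.2²) = 61.8 Ω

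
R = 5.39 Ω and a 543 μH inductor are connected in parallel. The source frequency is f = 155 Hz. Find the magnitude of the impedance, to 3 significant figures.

0.526 Ω

ω = 2πf = 973.9 rad/s
X_L = ωL = 0.529 Ω
Parallel: admittances add. Y = 1/R + 1/(jωL)
Y = (0.186 − j1.89) S
|Y| = 1.90 S → |Z| = 1/|Y| = 0.526 Ω, ∠Z = −∠Y = 84.4°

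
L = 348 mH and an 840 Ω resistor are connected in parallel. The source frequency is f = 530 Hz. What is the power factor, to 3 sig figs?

0.810

ω = 2πf = 3330 rad/s
X_L = ωL = 1160 Ω
Parallel: admittances add. Y = 1/R + 1/(jωL)
Y = (0.00119 − j0.000863) S
|Y| = 0.00147 S → |Z| = 1/|Y| = 680 Ω, ∠Z = −∠Y = 35.9°
cos φ = cos(35.9°) = 0.810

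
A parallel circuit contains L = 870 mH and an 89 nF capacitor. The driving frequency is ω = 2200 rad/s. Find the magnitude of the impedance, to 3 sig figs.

3060 Ω

X_L = ωL = 1910 Ω
X_C = 1/(ωC) = 5110 Ω
Parallel: admittances add. Y = 1/(jωL) + jωC
Y = (0 − j0.000327) S
|Y| = 0.000327 S → |Z| = 1/|Y| = 3060 Ω, ∠Z = −∠Y = 90.0°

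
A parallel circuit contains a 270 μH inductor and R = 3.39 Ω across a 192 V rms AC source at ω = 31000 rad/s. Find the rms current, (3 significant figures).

61.1 A

X_L = ωL = 8.37 Ω
Parallel: admittances add. Y = 1/R + 1/(jωL)
Y = (0.295 − j0.119) S
|Y| = 0.318 S → |Z| = 1/|Y| = 3.14 Ω, ∠Z = −∠Y = 22.0°
I = V/|Z| = 192/3.14 = 61.1 A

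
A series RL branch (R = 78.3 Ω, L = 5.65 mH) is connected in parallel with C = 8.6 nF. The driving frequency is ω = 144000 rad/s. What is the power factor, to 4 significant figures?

0.9849

X_L = ωL = 813.6 Ω
X_C = 1/(ωC) = 807.5 Ω
Branch 1 (R+jX_L): Z₁ = 78.30 + j813.6 Ω, |Z₁| = 817.4 Ω
Branch 2 (−jX_C): Z₂ = −j807.5 Ω
Parallel: Z = Z₁Z₂/(Z₁+Z₂), |Z| = 8404 Ω, ∠Z = -9.957°
cos φ = cos(-9.957°) = 0.9849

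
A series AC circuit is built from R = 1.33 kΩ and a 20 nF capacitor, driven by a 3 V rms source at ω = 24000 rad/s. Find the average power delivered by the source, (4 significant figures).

1.959 mW

X_C = 1/(ωC) = 2083 Ω
Z = 1330 − j2083 Ω
|Z| = √(1330² + 2083²) = 2472 Ω
∠Z = arctan(-2083/1330) = -57.45°
I = V/|Z| = 1.214 mA
P = VI cos φ = 3 × 0.001214 × cos(-57.45°) = 1.959 mW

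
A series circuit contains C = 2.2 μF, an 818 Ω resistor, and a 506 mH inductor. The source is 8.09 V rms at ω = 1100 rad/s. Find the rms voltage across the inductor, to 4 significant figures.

X_L = ωL = 556.6 Ω
X_C = 1/(ωC) = 413.2 Ω
Net reactance X = X_L − X_C = 143.4 Ω
Z = 818.0 + j143.4 Ω
|Z| = √(818.0² + 143.4²) = 830.5 Ω
I = V/|Z| = 9.741 mA
V_L = I·|Z_L| = 0.009741 × 556.6 = 5.422 V

5.422 V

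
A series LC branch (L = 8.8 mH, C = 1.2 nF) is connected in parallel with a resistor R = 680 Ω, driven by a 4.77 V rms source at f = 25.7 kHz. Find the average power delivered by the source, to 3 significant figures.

33.5 mW

ω = 2πf = 161500 rad/s
X_L = ωL = 1420 Ω
X_C = 1/(ωC) = 5160 Ω
Branch 1: Z₁ = R = 680 Ω
Branch 2 (series LC): Z₂ = j(X_L − X_C) = −j3740 Ω
Parallel: Z = Z₁Z₂/(Z₁+Z₂), |Z| = 669 Ω, ∠Z = -10.3°
I = V/|Z| = 7.13 mA
P = VI cos φ = 4.77 × 0.00713 × cos(-10.3°) = 33.5 mW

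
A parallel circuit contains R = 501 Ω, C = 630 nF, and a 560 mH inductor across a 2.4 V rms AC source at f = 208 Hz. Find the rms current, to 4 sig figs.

4.965 mA

ω = 2πf = 1307 rad/s
X_L = ωL = 731.9 Ω
X_C = 1/(ωC) = 1215 Ω
Parallel: admittances add. Y = 1/R + 1/(jωL) + jωC
Y = (0.001996 − j0.0005430) S
|Y| = 0.002069 S → |Z| = 1/|Y| = 483.4 Ω, ∠Z = −∠Y = 15.22°
I = V/|Z| = 2.4/483.4 = 4.965 mA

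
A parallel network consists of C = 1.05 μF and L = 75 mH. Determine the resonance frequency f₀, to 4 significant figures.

567.1 Hz

ω₀ = 1/√(LC) = 1/√(0.075 × 1.05e-06) = 3563 rad/s
f₀ = ω₀/(2π) = 567.1 Hz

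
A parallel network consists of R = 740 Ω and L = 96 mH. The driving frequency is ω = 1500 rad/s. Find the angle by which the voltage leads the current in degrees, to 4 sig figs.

X_L = ωL = 144.0 Ω
Parallel: admittances add. Y = 1/R + 1/(jωL)
Y = (0.001351 − j0.006944) S
|Y| = 0.007075 S → |Z| = 1/|Y| = 141.3 Ω, ∠Z = −∠Y = 78.99°

78.99°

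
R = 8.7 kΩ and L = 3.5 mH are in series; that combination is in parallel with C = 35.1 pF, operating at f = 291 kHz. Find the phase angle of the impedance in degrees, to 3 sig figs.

-7.12°

ω = 2πf = 1.828e+06 rad/s
X_L = ωL = 6400 Ω
X_C = 1/(ωC) = 15600 Ω
Branch 1 (R+jX_L): Z₁ = 8700 + j6400 Ω, |Z₁| = 10800 Ω
Branch 2 (−jX_C): Z₂ = −j15600 Ω
Parallel: Z = Z₁Z₂/(Z₁+Z₂), |Z| = 13300 Ω, ∠Z = -7.12°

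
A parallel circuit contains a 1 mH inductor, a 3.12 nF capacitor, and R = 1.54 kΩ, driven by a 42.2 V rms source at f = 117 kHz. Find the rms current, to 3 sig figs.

ω = 2πf = 735100 rad/s
X_L = ωL = 735 Ω
X_C = 1/(ωC) = 436 Ω
Parallel: admittances add. Y = 1/R + 1/(jωL) + jωC
Y = (0.000649 + j0.000933) S
|Y| = 0.00114 S → |Z| = 1/|Y| = 880 Ω, ∠Z = −∠Y = -55.2°
I = V/|Z| = 42.2/880 = 48.0 mA

48.0 mA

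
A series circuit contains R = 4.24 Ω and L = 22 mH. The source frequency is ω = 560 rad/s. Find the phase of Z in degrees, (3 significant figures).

71.0°

X_L = ωL = 12.3 Ω
Z = 4.24 + j12.3 Ω
|Z| = √(4.24² + 12.3²) = 13.0 Ω
∠Z = arctan(12.3/4.24) = 71.0°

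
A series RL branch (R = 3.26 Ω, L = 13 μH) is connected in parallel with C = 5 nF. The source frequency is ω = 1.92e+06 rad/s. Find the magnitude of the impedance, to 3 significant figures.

X_L = ωL = 25.0 Ω
X_C = 1/(ωC) = 104 Ω
Branch 1 (R+jX_L): Z₁ = 3.26 + j25.0 Ω, |Z₁| = 25.2 Ω
Branch 2 (−jX_C): Z₂ = −j104 Ω
Parallel: Z = Z₁Z₂/(Z₁+Z₂), |Z| = 33.1 Ω, ∠Z = 80.2°

33.1 Ω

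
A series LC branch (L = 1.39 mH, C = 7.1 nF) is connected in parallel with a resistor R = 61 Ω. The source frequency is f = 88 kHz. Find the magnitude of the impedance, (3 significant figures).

60.6 Ω

ω = 2πf = 552900 rad/s
X_L = ωL = 769 Ω
X_C = 1/(ωC) = 255 Ω
Branch 1: Z₁ = R = 61.0 Ω
Branch 2 (series LC): Z₂ = j(X_L − X_C) = j514 Ω
Parallel: Z = Z₁Z₂/(Z₁+Z₂), |Z| = 60.6 Ω, ∠Z = 6.77°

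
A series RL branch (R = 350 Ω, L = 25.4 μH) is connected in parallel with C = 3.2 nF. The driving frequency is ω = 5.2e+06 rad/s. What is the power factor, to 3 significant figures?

X_L = ωL = 132 Ω
X_C = 1/(ωC) = 60.1 Ω
Branch 1 (R+jX_L): Z₁ = 350 + j132 Ω, |Z₁| = 374 Ω
Branch 2 (−jX_C): Z₂ = −j60.1 Ω
Parallel: Z = Z₁Z₂/(Z₁+Z₂), |Z| = 62.9 Ω, ∠Z = -80.9°
cos φ = cos(-80.9°) = 0.157

0.157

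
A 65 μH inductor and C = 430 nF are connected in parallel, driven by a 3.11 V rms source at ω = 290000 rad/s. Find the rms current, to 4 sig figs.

X_L = ωL = 18.85 Ω
X_C = 1/(ωC) = 8.019 Ω
Parallel: admittances add. Y = 1/(jωL) + jωC
Y = (0 + j0.07165) S
|Y| = 0.07165 S → |Z| = 1/|Y| = 13.96 Ω, ∠Z = −∠Y = -90.00°
I = V/|Z| = 3.11/13.96 = 222.8 mA

222.8 mA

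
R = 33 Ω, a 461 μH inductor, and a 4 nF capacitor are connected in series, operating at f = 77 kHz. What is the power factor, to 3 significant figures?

0.112

ω = 2πf = 483800 rad/s
X_L = ωL = 223 Ω
X_C = 1/(ωC) = 517 Ω
Net reactance X = X_L − X_C = -294 Ω
Z = 33.0 − j294 Ω
|Z| = √(33.0² + 294²) = 296 Ω
∠Z = arctan(-294/33.0) = -83.6°
cos φ = cos(-83.6°) = 0.112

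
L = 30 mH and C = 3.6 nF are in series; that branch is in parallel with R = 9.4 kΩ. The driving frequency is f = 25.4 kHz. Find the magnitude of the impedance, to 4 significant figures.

ω = 2πf = 159600 rad/s
X_L = ωL = 4788 Ω
X_C = 1/(ωC) = 1741 Ω
Branch 1: Z₁ = R = 9400 Ω
Branch 2 (series LC): Z₂ = j(X_L − X_C) = j3047 Ω
Parallel: Z = Z₁Z₂/(Z₁+Z₂), |Z| = 2899 Ω, ∠Z = 72.04°

2899 Ω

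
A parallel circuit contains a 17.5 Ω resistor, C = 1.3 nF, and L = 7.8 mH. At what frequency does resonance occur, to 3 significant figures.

ω₀ = 1/√(LC) = 1/√(0.0078 × 1.3e-09) = 314000 rad/s
f₀ = ω₀/(2π) = 50.0 kHz

50.0 kHz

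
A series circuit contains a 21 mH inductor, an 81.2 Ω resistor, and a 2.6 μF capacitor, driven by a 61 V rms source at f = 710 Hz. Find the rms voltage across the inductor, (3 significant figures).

70.1 V

ω = 2πf = 4461 rad/s
X_L = ωL = 93.7 Ω
X_C = 1/(ωC) = 86.2 Ω
Net reactance X = X_L − X_C = 7.47 Ω
Z = 81.2 + j7.47 Ω
|Z| = √(81.2² + 7.47²) = 81.5 Ω
I = V/|Z| = 748 mA
V_L = I·|Z_L| = 0.748 × 93.7 = 70.1 V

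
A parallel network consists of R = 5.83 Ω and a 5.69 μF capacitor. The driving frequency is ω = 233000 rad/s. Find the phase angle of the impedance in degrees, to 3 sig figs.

-82.6°

X_C = 1/(ωC) = 0.754 Ω
Parallel: admittances add. Y = 1/R + jωC
Y = (0.172 + j1.33) S
|Y| = 1.34 S → |Z| = 1/|Y| = 0.748 Ω, ∠Z = −∠Y = -82.6°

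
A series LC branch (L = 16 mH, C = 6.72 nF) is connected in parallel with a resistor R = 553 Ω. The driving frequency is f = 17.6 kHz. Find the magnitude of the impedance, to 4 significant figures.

336.3 Ω

ω = 2πf = 110600 rad/s
X_L = ωL = 1769 Ω
X_C = 1/(ωC) = 1346 Ω
Branch 1: Z₁ = R = 553.0 Ω
Branch 2 (series LC): Z₂ = j(X_L − X_C) = j423.7 Ω
Parallel: Z = Z₁Z₂/(Z₁+Z₂), |Z| = 336.3 Ω, ∠Z = 52.54°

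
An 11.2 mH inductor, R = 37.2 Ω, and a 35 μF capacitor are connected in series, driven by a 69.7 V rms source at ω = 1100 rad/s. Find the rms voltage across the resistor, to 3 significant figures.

X_L = ωL = 12.3 Ω
X_C = 1/(ωC) = 26.0 Ω
Net reactance X = X_L − X_C = -13.7 Ω
Z = 37.2 − j13.7 Ω
|Z| = √(37.2² + 13.7²) = 39.6 Ω
I = V/|Z| = 1.76 A
V_R = I·|Z_R| = 1.76 × 37.2 = 65.4 V

65.4 V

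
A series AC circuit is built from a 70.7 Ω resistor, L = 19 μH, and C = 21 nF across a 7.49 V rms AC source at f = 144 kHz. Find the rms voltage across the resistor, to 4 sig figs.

ω = 2πf = 904800 rad/s
X_L = ωL = 17.19 Ω
X_C = 1/(ωC) = 52.63 Ω
Net reactance X = X_L − X_C = -35.44 Ω
Z = 70.70 − j35.44 Ω
|Z| = √(70.70² + 35.44²) = 79.09 Ω
I = V/|Z| = 94.71 mA
V_R = I·|Z_R| = 0.09471 × 70.70 = 6.696 V

6.696 V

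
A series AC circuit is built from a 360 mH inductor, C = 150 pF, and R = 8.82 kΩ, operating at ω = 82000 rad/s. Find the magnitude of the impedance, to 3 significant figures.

52500 Ω

X_L = ωL = 29500 Ω
X_C = 1/(ωC) = 81300 Ω
Net reactance X = X_L − X_C = -51800 Ω
Z = 8820 − j51800 Ω
|Z| = √(8820² + 51800²) = 52500 Ω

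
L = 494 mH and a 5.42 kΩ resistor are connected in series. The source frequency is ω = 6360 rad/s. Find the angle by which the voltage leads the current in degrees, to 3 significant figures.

30.1°

X_L = ωL = 3140 Ω
Z = 5420 + j3140 Ω
|Z| = √(5420² + 3140²) = 6260 Ω
∠Z = arctan(3140/5420) = 30.1°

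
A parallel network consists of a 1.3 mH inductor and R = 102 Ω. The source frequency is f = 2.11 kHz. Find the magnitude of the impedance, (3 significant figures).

17.0 Ω

ω = 2πf = 13260 rad/s
X_L = ωL = 17.2 Ω
Parallel: admittances add. Y = 1/R + 1/(jωL)
Y = (0.00980 − j0.0580) S
|Y| = 0.0588 S → |Z| = 1/|Y| = 17.0 Ω, ∠Z = −∠Y = 80.4°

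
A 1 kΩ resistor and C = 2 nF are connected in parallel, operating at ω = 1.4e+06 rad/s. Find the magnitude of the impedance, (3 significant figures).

336 Ω

X_C = 1/(ωC) = 357 Ω
Parallel: admittances add. Y = 1/R + jωC
Y = (0.00100 + j0.00280) S
|Y| = 0.00297 S → |Z| = 1/|Y| = 336 Ω, ∠Z = −∠Y = -70.3°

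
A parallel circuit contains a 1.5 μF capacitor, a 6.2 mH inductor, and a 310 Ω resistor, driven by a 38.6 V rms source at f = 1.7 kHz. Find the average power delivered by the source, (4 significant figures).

4.806 W

ω = 2πf = 10680 rad/s
X_L = ωL = 66.22 Ω
X_C = 1/(ωC) = 62.41 Ω
Parallel: admittances add. Y = 1/R + 1/(jωL) + jωC
Y = (0.003226 + j0.0009220) S
|Y| = 0.003355 S → |Z| = 1/|Y| = 298.1 Ω, ∠Z = −∠Y = -15.95°
I = V/|Z| = 129.5 mA
P = VI cos φ = 38.6 × 0.1295 × cos(-15.95°) = 4.806 W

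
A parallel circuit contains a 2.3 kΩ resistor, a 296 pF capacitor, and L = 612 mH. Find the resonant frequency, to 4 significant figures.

11.82 kHz

ω₀ = 1/√(LC) = 1/√(0.612 × 2.96e-10) = 74300 rad/s
f₀ = ω₀/(2π) = 11.82 kHz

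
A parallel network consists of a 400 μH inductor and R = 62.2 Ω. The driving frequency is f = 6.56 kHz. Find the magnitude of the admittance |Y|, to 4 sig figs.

62.75 mS

ω = 2πf = 41220 rad/s
X_L = ωL = 16.49 Ω
Parallel: admittances add. Y = 1/R + 1/(jωL)
Y = (0.01608 − j0.06065) S
|Y| = 0.06275 S → |Z| = 1/|Y| = 15.94 Ω, ∠Z = −∠Y = 75.15°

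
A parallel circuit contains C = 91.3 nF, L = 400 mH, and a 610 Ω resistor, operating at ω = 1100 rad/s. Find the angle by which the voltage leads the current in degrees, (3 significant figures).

53.0°

X_L = ωL = 440 Ω
X_C = 1/(ωC) = 9960 Ω
Parallel: admittances add. Y = 1/R + 1/(jωL) + jωC
Y = (0.00164 − j0.00217) S
|Y| = 0.00272 S → |Z| = 1/|Y| = 367 Ω, ∠Z = −∠Y = 53.0°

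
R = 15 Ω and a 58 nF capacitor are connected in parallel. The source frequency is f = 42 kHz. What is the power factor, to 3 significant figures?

ω = 2πf = 263900 rad/s
X_C = 1/(ωC) = 65.3 Ω
Parallel: admittances add. Y = 1/R + jωC
Y = (0.0667 + j0.0153) S
|Y| = 0.0684 S → |Z| = 1/|Y| = 14.6 Ω, ∠Z = −∠Y = -12.9°
cos φ = cos(-12.9°) = 0.975

0.975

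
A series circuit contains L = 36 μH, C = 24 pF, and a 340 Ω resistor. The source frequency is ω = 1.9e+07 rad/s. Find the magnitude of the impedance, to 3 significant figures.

1550 Ω

X_L = ωL = 684 Ω
X_C = 1/(ωC) = 2190 Ω
Net reactance X = X_L − X_C = -1510 Ω
Z = 340 − j1510 Ω
|Z| = √(340² + 1510²) = 1550 Ω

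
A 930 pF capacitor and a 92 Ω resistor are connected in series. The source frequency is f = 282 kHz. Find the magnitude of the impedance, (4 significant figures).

ω = 2πf = 1.772e+06 rad/s
X_C = 1/(ωC) = 606.9 Ω
Z = 92.00 − j606.9 Ω
|Z| = √(92.00² + 606.9²) = 613.8 Ω

613.8 Ω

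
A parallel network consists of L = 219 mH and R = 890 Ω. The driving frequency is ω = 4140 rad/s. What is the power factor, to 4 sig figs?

X_L = ωL = 906.7 Ω
Parallel: admittances add. Y = 1/R + 1/(jωL)
Y = (0.001124 − j0.001103) S
|Y| = 0.001574 S → |Z| = 1/|Y| = 635.1 Ω, ∠Z = −∠Y = 44.47°
cos φ = cos(44.47°) = 0.7136

0.7136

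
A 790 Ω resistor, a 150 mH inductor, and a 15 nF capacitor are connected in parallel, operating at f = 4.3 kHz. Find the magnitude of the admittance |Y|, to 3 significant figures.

ω = 2πf = 27020 rad/s
X_L = ωL = 4050 Ω
X_C = 1/(ωC) = 2470 Ω
Parallel: admittances add. Y = 1/R + 1/(jωL) + jωC
Y = (0.00127 + j0.000159) S
|Y| = 0.00128 S → |Z| = 1/|Y| = 784 Ω, ∠Z = −∠Y = -7.14°

1.28 mS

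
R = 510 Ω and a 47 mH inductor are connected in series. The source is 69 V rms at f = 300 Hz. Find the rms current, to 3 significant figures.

ω = 2πf = 1885 rad/s
X_L = ωL = 88.6 Ω
Z = 510 + j88.6 Ω
|Z| = √(510² + 88.6²) = 518 Ω
I = V/|Z| = 69/518 = 133 mA

133 mA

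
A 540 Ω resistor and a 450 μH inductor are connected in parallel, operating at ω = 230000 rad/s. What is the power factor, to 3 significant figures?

X_L = ωL = 104 Ω
Parallel: admittances add. Y = 1/R + 1/(jωL)
Y = (0.00185 − j0.00966) S
|Y| = 0.00984 S → |Z| = 1/|Y| = 102 Ω, ∠Z = −∠Y = 79.1°
cos φ = cos(79.1°) = 0.188

0.188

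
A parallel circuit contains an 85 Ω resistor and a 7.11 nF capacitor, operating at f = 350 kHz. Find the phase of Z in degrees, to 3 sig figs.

ω = 2πf = 2.199e+06 rad/s
X_C = 1/(ωC) = 64.0 Ω
Parallel: admittances add. Y = 1/R + jωC
Y = (0.0118 + j0.0156) S
|Y| = 0.0196 S → |Z| = 1/|Y| = 51.1 Ω, ∠Z = −∠Y = -53.0°

-53.0°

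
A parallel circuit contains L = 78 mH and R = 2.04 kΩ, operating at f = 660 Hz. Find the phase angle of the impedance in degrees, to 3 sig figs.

81.0°

ω = 2πf = 4147 rad/s
X_L = ωL = 323 Ω
Parallel: admittances add. Y = 1/R + 1/(jωL)
Y = (0.000490 − j0.00309) S
|Y| = 0.00313 S → |Z| = 1/|Y| = 319 Ω, ∠Z = −∠Y = 81.0°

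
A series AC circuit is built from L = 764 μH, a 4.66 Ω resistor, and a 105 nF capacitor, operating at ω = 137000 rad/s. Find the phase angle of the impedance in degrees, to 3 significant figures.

82.4°

X_L = ωL = 105 Ω
X_C = 1/(ωC) = 69.5 Ω
Net reactance X = X_L − X_C = 35.2 Ω
Z = 4.66 + j35.2 Ω
|Z| = √(4.66² + 35.2²) = 35.5 Ω
∠Z = arctan(35.2/4.66) = 82.4°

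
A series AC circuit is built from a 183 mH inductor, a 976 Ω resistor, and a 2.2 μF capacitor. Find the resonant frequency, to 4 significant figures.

250.8 Hz

ω₀ = 1/√(LC) = 1/√(0.183 × 2.2e-06) = 1576 rad/s
f₀ = ω₀/(2π) = 250.8 Hz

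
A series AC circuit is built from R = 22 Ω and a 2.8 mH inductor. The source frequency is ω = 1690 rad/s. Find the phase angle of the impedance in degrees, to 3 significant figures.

X_L = ωL = 4.73 Ω
Z = 22.0 + j4.73 Ω
|Z| = √(22.0² + 4.73²) = 22.5 Ω
∠Z = arctan(4.73/22.0) = 12.1°

12.1°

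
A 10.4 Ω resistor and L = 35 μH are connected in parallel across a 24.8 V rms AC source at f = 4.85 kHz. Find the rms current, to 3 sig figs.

23.4 A

ω = 2πf = 30470 rad/s
X_L = ωL = 1.07 Ω
Parallel: admittances add. Y = 1/R + 1/(jωL)
Y = (0.0962 − j0.938) S
|Y| = 0.943 S → |Z| = 1/|Y| = 1.06 Ω, ∠Z = −∠Y = 84.1°
I = V/|Z| = 24.8/1.06 = 23.4 A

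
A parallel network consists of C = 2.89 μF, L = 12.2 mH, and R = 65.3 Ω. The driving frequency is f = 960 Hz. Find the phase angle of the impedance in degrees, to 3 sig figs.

ω = 2πf = 6032 rad/s
X_L = ωL = 73.6 Ω
X_C = 1/(ωC) = 57.4 Ω
Parallel: admittances add. Y = 1/R + 1/(jωL) + jωC
Y = (0.0153 + j0.00384) S
|Y| = 0.0158 S → |Z| = 1/|Y| = 63.3 Ω, ∠Z = −∠Y = -14.1°

-14.1°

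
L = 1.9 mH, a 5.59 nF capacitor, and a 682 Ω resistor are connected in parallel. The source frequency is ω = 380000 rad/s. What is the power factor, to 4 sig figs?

X_L = ωL = 722.0 Ω
X_C = 1/(ωC) = 470.8 Ω
Parallel: admittances add. Y = 1/R + 1/(jωL) + jωC
Y = (0.001466 + j0.0007392) S
|Y| = 0.001642 S → |Z| = 1/|Y| = 609.0 Ω, ∠Z = −∠Y = -26.75°
cos φ = cos(-26.75°) = 0.8930

0.8930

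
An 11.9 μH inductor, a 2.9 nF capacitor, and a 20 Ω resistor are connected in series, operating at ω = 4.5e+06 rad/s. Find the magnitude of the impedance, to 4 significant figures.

30.54 Ω

X_L = ωL = 53.55 Ω
X_C = 1/(ωC) = 76.63 Ω
Net reactance X = X_L − X_C = -23.08 Ω
Z = 20.00 − j23.08 Ω
|Z| = √(20.00² + 23.08²) = 30.54 Ω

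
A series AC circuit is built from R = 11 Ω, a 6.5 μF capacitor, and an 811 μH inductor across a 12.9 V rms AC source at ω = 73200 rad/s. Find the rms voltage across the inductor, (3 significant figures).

X_L = ωL = 59.4 Ω
X_C = 1/(ωC) = 2.10 Ω
Net reactance X = X_L − X_C = 57.3 Ω
Z = 11.0 + j57.3 Ω
|Z| = √(11.0² + 57.3²) = 58.3 Ω
I = V/|Z| = 221 mA
V_L = I·|Z_L| = 0.221 × 59.4 = 13.1 V

13.1 V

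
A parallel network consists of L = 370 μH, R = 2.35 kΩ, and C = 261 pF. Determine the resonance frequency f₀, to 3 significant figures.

ω₀ = 1/√(LC) = 1/√(0.00037 × 2.61e-10) = 3.218e+06 rad/s
f₀ = ω₀/(2π) = 512 kHz

512 kHz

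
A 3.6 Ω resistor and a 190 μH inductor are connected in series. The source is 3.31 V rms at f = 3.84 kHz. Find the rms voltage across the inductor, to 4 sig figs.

ω = 2πf = 24130 rad/s
X_L = ωL = 4.584 Ω
Z = 3.600 + j4.584 Ω
|Z| = √(3.600² + 4.584²) = 5.829 Ω
I = V/|Z| = 567.9 mA
V_L = I·|Z_L| = 0.5679 × 4.584 = 2.603 V

2.603 V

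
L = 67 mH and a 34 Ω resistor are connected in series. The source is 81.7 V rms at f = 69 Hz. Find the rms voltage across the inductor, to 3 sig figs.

53.1 V

ω = 2πf = 433.5 rad/s
X_L = ωL = 29.0 Ω
Z = 34.0 + j29.0 Ω
|Z| = √(34.0² + 29.0²) = 44.7 Ω
I = V/|Z| = 1.83 A
V_L = I·|Z_L| = 1.83 × 29.0 = 53.1 V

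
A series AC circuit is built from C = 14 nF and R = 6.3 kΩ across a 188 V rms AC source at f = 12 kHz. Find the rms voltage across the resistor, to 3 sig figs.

186 V

ω = 2πf = 75400 rad/s
X_C = 1/(ωC) = 947 Ω
Z = 6300 − j947 Ω
|Z| = √(6300² + 947²) = 6370 Ω
I = V/|Z| = 29.5 mA
V_R = I·|Z_R| = 0.0295 × 6300 = 186 V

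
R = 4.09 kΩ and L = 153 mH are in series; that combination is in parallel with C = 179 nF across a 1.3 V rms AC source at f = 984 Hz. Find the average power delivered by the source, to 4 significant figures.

392.2 μW

ω = 2πf = 6183 rad/s
X_L = ωL = 945.9 Ω
X_C = 1/(ωC) = 903.6 Ω
Branch 1 (R+jX_L): Z₁ = 4090 + j945.9 Ω, |Z₁| = 4198 Ω
Branch 2 (−jX_C): Z₂ = −j903.6 Ω
Parallel: Z = Z₁Z₂/(Z₁+Z₂), |Z| = 927.4 Ω, ∠Z = -77.57°
I = V/|Z| = 1.402 mA
P = VI cos φ = 1.3 × 0.001402 × cos(-77.57°) = 392.2 μW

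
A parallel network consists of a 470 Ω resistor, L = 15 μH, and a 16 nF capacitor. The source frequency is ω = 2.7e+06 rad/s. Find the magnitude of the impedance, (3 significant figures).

X_L = ωL = 40.5 Ω
X_C = 1/(ωC) = 23.1 Ω
Parallel: admittances add. Y = 1/R + 1/(jωL) + jωC
Y = (0.00213 + j0.0185) S
|Y| = 0.0186 S → |Z| = 1/|Y| = 53.7 Ω, ∠Z = −∠Y = -83.4°

53.7 Ω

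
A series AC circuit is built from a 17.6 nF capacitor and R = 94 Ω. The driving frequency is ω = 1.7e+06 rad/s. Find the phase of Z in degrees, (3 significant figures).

-19.6°

X_C = 1/(ωC) = 33.4 Ω
Z = 94.0 − j33.4 Ω
|Z| = √(94.0² + 33.4²) = 99.8 Ω
∠Z = arctan(-33.4/94.0) = -19.6°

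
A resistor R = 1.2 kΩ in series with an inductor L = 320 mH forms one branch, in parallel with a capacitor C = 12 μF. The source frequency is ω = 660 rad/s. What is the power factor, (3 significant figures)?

X_L = ωL = 211 Ω
X_C = 1/(ωC) = 126 Ω
Branch 1 (R+jX_L): Z₁ = 1200 + j211 Ω, |Z₁| = 1220 Ω
Branch 2 (−jX_C): Z₂ = −j126 Ω
Parallel: Z = Z₁Z₂/(Z₁+Z₂), |Z| = 128 Ω, ∠Z = -84.1°
cos φ = cos(-84.1°) = 0.103

0.103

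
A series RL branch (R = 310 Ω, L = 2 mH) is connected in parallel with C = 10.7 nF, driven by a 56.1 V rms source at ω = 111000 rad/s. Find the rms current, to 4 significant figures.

121.1 mA

X_L = ωL = 222.0 Ω
X_C = 1/(ωC) = 842.0 Ω
Branch 1 (R+jX_L): Z₁ = 310.0 + j222.0 Ω, |Z₁| = 381.3 Ω
Branch 2 (−jX_C): Z₂ = −j842.0 Ω
Parallel: Z = Z₁Z₂/(Z₁+Z₂), |Z| = 463.2 Ω, ∠Z = 9.041°
I = V/|Z| = 56.1/463.2 = 121.1 mA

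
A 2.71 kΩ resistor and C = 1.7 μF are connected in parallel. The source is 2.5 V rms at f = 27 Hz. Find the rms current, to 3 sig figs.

1.17 mA

ω = 2πf = 169.6 rad/s
X_C = 1/(ωC) = 3470 Ω
Parallel: admittances add. Y = 1/R + jωC
Y = (0.000369 + j0.000288) S
|Y| = 0.000468 S → |Z| = 1/|Y| = 2140 Ω, ∠Z = −∠Y = -38.0°
I = V/|Z| = 2.5/2140 = 1.17 mA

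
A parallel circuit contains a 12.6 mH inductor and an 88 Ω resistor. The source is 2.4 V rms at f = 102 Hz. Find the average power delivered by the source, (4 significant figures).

ω = 2πf = 640.9 rad/s
X_L = ωL = 8.075 Ω
Parallel: admittances add. Y = 1/R + 1/(jωL)
Y = (0.01136 − j0.1238) S
|Y| = 0.1244 S → |Z| = 1/|Y| = 8.041 Ω, ∠Z = −∠Y = 84.76°
I = V/|Z| = 298.5 mA
P = VI cos φ = 2.4 × 0.2985 × cos(84.76°) = 65.45 mW

65.45 mW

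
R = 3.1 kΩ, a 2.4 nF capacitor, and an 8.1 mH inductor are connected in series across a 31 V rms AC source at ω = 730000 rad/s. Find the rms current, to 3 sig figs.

5.02 mA

X_L = ωL = 5910 Ω
X_C = 1/(ωC) = 571 Ω
Net reactance X = X_L − X_C = 5340 Ω
Z = 3100 + j5340 Ω
|Z| = √(3100² + 5340²) = 6180 Ω
I = V/|Z| = 31/6180 = 5.02 mA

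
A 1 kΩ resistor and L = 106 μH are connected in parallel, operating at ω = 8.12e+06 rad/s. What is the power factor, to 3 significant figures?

0.652

X_L = ωL = 861 Ω
Parallel: admittances add. Y = 1/R + 1/(jωL)
Y = (0.00100 − j0.00116) S
|Y| = 0.00153 S → |Z| = 1/|Y| = 652 Ω, ∠Z = −∠Y = 49.3°
cos φ = cos(49.3°) = 0.652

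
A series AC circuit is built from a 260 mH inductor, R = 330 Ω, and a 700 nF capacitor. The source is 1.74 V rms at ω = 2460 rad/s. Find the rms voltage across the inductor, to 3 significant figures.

X_L = ωL = 640 Ω
X_C = 1/(ωC) = 581 Ω
Net reactance X = X_L − X_C = 58.9 Ω
Z = 330 + j58.9 Ω
|Z| = √(330² + 58.9²) = 335 Ω
I = V/|Z| = 5.19 mA
V_L = I·|Z_L| = 0.00519 × 640 = 3.32 V

3.32 V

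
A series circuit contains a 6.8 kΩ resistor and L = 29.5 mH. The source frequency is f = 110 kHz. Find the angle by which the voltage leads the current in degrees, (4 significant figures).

71.56°

ω = 2πf = 691200 rad/s
X_L = ωL = 20390 Ω
Z = 6800 + j20390 Ω
|Z| = √(6800² + 20390²) = 21490 Ω
∠Z = arctan(20390/6800) = 71.56°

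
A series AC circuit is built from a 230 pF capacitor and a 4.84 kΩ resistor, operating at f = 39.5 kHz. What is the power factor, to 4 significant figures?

ω = 2πf = 248200 rad/s
X_C = 1/(ωC) = 17520 Ω
Z = 4840 − j17520 Ω
|Z| = √(4840² + 17520²) = 18170 Ω
∠Z = arctan(-17520/4840) = -74.56°
cos φ = cos(-74.56°) = 0.2663

0.2663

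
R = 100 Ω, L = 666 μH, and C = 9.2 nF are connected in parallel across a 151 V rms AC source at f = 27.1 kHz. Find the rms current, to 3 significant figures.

1.87 A

ω = 2πf = 170300 rad/s
X_L = ωL = 113 Ω
X_C = 1/(ωC) = 638 Ω
Parallel: admittances add. Y = 1/R + 1/(jωL) + jωC
Y = (0.0100 − j0.00725) S
|Y| = 0.0124 S → |Z| = 1/|Y| = 81.0 Ω, ∠Z = −∠Y = 35.9°
I = V/|Z| = 151/81.0 = 1.87 A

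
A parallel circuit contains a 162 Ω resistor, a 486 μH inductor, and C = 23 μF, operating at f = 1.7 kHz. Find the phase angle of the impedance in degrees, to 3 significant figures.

ω = 2πf = 10680 rad/s
X_L = ωL = 5.19 Ω
X_C = 1/(ωC) = 4.07 Ω
Parallel: admittances add. Y = 1/R + 1/(jωL) + jωC
Y = (0.00617 + j0.0530) S
|Y| = 0.0534 S → |Z| = 1/|Y| = 18.7 Ω, ∠Z = −∠Y = -83.4°

-83.4°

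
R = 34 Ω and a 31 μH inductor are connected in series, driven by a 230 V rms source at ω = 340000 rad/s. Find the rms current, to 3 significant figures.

X_L = ωL = 10.5 Ω
Z = 34.0 + j10.5 Ω
|Z| = √(34.0² + 10.5²) = 35.6 Ω
I = V/|Z| = 230/35.6 = 6.46 A

6.46 A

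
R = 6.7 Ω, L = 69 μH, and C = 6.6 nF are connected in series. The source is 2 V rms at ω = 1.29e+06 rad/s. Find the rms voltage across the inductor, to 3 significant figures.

X_L = ωL = 89.0 Ω
X_C = 1/(ωC) = 117 Ω
Net reactance X = X_L − X_C = -28.4 Ω
Z = 6.70 − j28.4 Ω
|Z| = √(6.70² + 28.4²) = 29.2 Ω
I = V/|Z| = 68.4 mA
V_L = I·|Z_L| = 0.0684 × 89.0 = 6.09 V

6.09 V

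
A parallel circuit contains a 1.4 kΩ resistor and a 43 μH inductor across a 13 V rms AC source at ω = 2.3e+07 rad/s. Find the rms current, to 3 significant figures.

X_L = ωL = 989 Ω
Parallel: admittances add. Y = 1/R + 1/(jωL)
Y = (0.000714 − j0.00101) S
|Y| = 0.00124 S → |Z| = 1/|Y| = 808 Ω, ∠Z = −∠Y = 54.8°
I = V/|Z| = 13/808 = 16.1 mA

16.1 mA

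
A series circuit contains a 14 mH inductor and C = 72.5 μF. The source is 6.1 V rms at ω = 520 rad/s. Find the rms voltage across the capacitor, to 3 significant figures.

8.41 V

X_L = ωL = 7.28 Ω
X_C = 1/(ωC) = 26.5 Ω
Net reactance X = X_L − X_C = -19.2 Ω
Z = − j19.2 Ω
|Z| = √(0² + 19.2²) = 19.2 Ω
I = V/|Z| = 317 mA
V_C = I·|Z_C| = 0.317 × 26.5 = 8.41 V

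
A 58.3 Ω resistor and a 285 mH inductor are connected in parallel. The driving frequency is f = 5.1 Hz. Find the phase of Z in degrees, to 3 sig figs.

81.1°

ω = 2πf = 32.04 rad/s
X_L = ωL = 9.13 Ω
Parallel: admittances add. Y = 1/R + 1/(jωL)
Y = (0.0172 − j0.109) S
|Y| = 0.111 S → |Z| = 1/|Y| = 9.02 Ω, ∠Z = −∠Y = 81.1°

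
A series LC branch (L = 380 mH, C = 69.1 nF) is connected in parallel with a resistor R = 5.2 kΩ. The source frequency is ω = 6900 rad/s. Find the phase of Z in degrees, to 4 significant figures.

84.24°

X_L = ωL = 2622 Ω
X_C = 1/(ωC) = 2097 Ω
Branch 1: Z₁ = R = 5200 Ω
Branch 2 (series LC): Z₂ = j(X_L − X_C) = j524.6 Ω
Parallel: Z = Z₁Z₂/(Z₁+Z₂), |Z| = 522.0 Ω, ∠Z = 84.24°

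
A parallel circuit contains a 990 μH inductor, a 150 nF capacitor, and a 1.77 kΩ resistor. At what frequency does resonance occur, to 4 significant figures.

13.06 kHz

ω₀ = 1/√(LC) = 1/√(0.00099 × 1.5e-07) = 82060 rad/s
f₀ = ω₀/(2π) = 13.06 kHz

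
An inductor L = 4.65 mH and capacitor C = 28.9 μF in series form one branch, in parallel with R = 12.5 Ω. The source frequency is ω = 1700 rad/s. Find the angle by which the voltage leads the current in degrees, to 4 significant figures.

X_L = ωL = 7.905 Ω
X_C = 1/(ωC) = 20.35 Ω
Branch 1: Z₁ = R = 12.50 Ω
Branch 2 (series LC): Z₂ = j(X_L − X_C) = −j12.45 Ω
Parallel: Z = Z₁Z₂/(Z₁+Z₂), |Z| = 8.821 Ω, ∠Z = -45.12°

-45.12°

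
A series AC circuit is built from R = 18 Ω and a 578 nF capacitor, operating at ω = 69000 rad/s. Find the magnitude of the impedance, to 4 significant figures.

X_C = 1/(ωC) = 25.07 Ω
Z = 18.00 − j25.07 Ω
|Z| = √(18.00² + 25.07²) = 30.87 Ω

30.87 Ω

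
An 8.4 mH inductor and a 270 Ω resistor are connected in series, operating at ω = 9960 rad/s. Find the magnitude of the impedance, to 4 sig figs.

X_L = ωL = 83.66 Ω
Z = 270.0 + j83.66 Ω
|Z| = √(270.0² + 83.66²) = 282.7 Ω

282.7 Ω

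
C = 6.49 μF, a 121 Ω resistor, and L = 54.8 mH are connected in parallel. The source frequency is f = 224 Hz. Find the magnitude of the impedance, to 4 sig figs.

ω = 2πf = 1407 rad/s
X_L = ωL = 77.13 Ω
X_C = 1/(ωC) = 109.5 Ω
Parallel: admittances add. Y = 1/R + 1/(jωL) + jωC
Y = (0.008264 − j0.003831) S
|Y| = 0.009109 S → |Z| = 1/|Y| = 109.8 Ω, ∠Z = −∠Y = 24.87°

109.8 Ω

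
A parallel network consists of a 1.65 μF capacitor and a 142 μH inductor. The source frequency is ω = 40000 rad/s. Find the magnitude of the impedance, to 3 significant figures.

X_L = ωL = 5.68 Ω
X_C = 1/(ωC) = 15.2 Ω
Parallel: admittances add. Y = 1/(jωL) + jωC
Y = (0 − j0.110) S
|Y| = 0.110 S → |Z| = 1/|Y| = 9.09 Ω, ∠Z = −∠Y = 90.0°

9.09 Ω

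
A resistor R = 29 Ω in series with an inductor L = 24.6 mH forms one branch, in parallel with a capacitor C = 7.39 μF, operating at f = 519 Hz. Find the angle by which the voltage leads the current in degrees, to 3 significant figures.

ω = 2πf = 3261 rad/s
X_L = ωL = 80.2 Ω
X_C = 1/(ωC) = 41.5 Ω
Branch 1 (R+jX_L): Z₁ = 29.0 + j80.2 Ω, |Z₁| = 85.3 Ω
Branch 2 (−jX_C): Z₂ = −j41.5 Ω
Parallel: Z = Z₁Z₂/(Z₁+Z₂), |Z| = 73.2 Ω, ∠Z = -73.0°

-73.0°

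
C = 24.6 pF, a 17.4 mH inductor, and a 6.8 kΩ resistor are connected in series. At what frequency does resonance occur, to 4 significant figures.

243.3 kHz

ω₀ = 1/√(LC) = 1/√(0.0174 × 2.46e-11) = 1.528e+06 rad/s
f₀ = ω₀/(2π) = 243.3 kHz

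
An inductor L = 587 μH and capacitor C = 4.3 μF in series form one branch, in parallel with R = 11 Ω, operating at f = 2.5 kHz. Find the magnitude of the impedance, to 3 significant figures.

4.98 Ω

ω = 2πf = 15710 rad/s
X_L = ωL = 9.22 Ω
X_C = 1/(ωC) = 14.8 Ω
Branch 1: Z₁ = R = 11.0 Ω
Branch 2 (series LC): Z₂ = j(X_L − X_C) = −j5.58 Ω
Parallel: Z = Z₁Z₂/(Z₁+Z₂), |Z| = 4.98 Ω, ∠Z = -63.1°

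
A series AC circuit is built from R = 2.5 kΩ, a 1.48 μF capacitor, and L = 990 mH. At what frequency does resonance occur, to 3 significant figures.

131 Hz

ω₀ = 1/√(LC) = 1/√(0.99 × 1.48e-06) = 826.1 rad/s
f₀ = ω₀/(2π) = 131 Hz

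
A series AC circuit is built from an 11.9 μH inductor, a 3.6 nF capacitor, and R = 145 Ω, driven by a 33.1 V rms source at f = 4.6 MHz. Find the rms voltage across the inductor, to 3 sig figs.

31.2 V

ω = 2πf = 2.89e+07 rad/s
X_L = ωL = 344 Ω
X_C = 1/(ωC) = 9.61 Ω
Net reactance X = X_L − X_C = 334 Ω
Z = 145 + j334 Ω
|Z| = √(145² + 334²) = 364 Ω
I = V/|Z| = 90.8 mA
V_L = I·|Z_L| = 0.0908 × 344 = 31.2 V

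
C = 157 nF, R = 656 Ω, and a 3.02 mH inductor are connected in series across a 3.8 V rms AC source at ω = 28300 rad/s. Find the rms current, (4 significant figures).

X_L = ωL = 85.47 Ω
X_C = 1/(ωC) = 225.1 Ω
Net reactance X = X_L − X_C = -139.6 Ω
Z = 656.0 − j139.6 Ω
|Z| = √(656.0² + 139.6²) = 670.7 Ω
I = V/|Z| = 3.8/670.7 = 5.666 mA

5.666 mA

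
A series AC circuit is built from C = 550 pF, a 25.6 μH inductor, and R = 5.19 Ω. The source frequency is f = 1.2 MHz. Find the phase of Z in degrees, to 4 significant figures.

ω = 2πf = 7.54e+06 rad/s
X_L = ωL = 193.0 Ω
X_C = 1/(ωC) = 241.1 Ω
Net reactance X = X_L − X_C = -48.12 Ω
Z = 5.190 − j48.12 Ω
|Z| = √(5.190² + 48.12²) = 48.40 Ω
∠Z = arctan(-48.12/5.190) = -83.84°

-83.84°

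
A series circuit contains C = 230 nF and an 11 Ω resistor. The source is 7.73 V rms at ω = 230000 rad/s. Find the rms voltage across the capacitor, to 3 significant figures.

X_C = 1/(ωC) = 18.9 Ω
Z = 11.0 − j18.9 Ω
|Z| = √(11.0² + 18.9²) = 21.9 Ω
I = V/|Z| = 353 mA
V_C = I·|Z_C| = 0.353 × 18.9 = 6.68 V

6.68 V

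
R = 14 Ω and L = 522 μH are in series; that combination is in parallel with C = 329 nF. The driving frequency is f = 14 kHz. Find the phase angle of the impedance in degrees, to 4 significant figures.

-56.02°

ω = 2πf = 87960 rad/s
X_L = ωL = 45.92 Ω
X_C = 1/(ωC) = 34.55 Ω
Branch 1 (R+jX_L): Z₁ = 14.00 + j45.92 Ω, |Z₁| = 48.00 Ω
Branch 2 (−jX_C): Z₂ = −j34.55 Ω
Parallel: Z = Z₁Z₂/(Z₁+Z₂), |Z| = 91.99 Ω, ∠Z = -56.02°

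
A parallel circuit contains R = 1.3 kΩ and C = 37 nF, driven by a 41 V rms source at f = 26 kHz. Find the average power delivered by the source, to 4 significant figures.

ω = 2πf = 163400 rad/s
X_C = 1/(ωC) = 165.4 Ω
Parallel: admittances add. Y = 1/R + jωC
Y = (0.0007692 + j0.006044) S
|Y| = 0.006093 S → |Z| = 1/|Y| = 164.1 Ω, ∠Z = −∠Y = -82.75°
I = V/|Z| = 249.8 mA
P = VI cos φ = 41 × 0.2498 × cos(-82.75°) = 1.293 W

1.293 W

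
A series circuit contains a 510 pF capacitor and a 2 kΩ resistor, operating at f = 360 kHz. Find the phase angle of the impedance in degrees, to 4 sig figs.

ω = 2πf = 2.262e+06 rad/s
X_C = 1/(ωC) = 866.9 Ω
Z = 2000 − j866.9 Ω
|Z| = √(2000² + 866.9²) = 2180 Ω
∠Z = arctan(-866.9/2000) = -23.43°

-23.43°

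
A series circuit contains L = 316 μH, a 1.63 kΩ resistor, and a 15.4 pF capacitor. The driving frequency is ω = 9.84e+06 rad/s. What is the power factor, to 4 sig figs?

0.4232

X_L = ωL = 3109 Ω
X_C = 1/(ωC) = 6599 Ω
Net reactance X = X_L − X_C = -3490 Ω
Z = 1630 − j3490 Ω
|Z| = √(1630² + 3490²) = 3852 Ω
∠Z = arctan(-3490/1630) = -64.96°
cos φ = cos(-64.96°) = 0.4232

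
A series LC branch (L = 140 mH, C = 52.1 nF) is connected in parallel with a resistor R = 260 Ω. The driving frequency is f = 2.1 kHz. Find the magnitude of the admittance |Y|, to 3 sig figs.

4.61 mS

ω = 2πf = 13190 rad/s
X_L = ωL = 1850 Ω
X_C = 1/(ωC) = 1450 Ω
Branch 1: Z₁ = R = 260 Ω
Branch 2 (series LC): Z₂ = j(X_L − X_C) = j393 Ω
Parallel: Z = Z₁Z₂/(Z₁+Z₂), |Z| = 217 Ω, ∠Z = 33.5°
|Y| = 1/|Z| = 4.61 mS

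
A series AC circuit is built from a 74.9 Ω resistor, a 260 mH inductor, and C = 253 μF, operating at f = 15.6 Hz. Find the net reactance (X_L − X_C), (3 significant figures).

ω = 2πf = 98.02 rad/s
X_L = ωL = 25.5 Ω
X_C = 1/(ωC) = 40.3 Ω
X = 25.5 − 40.3 = -14.8 Ω

-14.8 Ω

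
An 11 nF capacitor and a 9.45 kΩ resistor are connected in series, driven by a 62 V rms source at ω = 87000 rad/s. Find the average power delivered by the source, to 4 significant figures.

X_C = 1/(ωC) = 1045 Ω
Z = 9450 − j1045 Ω
|Z| = √(9450² + 1045²) = 9508 Ω
∠Z = arctan(-1045/9450) = -6.310°
I = V/|Z| = 6.521 mA
P = VI cos φ = 62 × 0.006521 × cos(-6.310°) = 401.9 mW

401.9 mW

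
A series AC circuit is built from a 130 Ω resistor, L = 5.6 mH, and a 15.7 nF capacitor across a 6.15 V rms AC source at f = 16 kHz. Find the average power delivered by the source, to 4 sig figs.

ω = 2πf = 100500 rad/s
X_L = ωL = 563.0 Ω
X_C = 1/(ωC) = 633.6 Ω
Net reactance X = X_L − X_C = -70.61 Ω
Z = 130.0 − j70.61 Ω
|Z| = √(130.0² + 70.61²) = 147.9 Ω
∠Z = arctan(-70.61/130.0) = -28.51°
I = V/|Z| = 41.57 mA
P = VI cos φ = 6.15 × 0.04157 × cos(-28.51°) = 224.7 mW

224.7 mW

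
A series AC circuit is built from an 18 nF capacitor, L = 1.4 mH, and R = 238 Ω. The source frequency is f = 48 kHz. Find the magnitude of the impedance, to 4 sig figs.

336.6 Ω

ω = 2πf = 301600 rad/s
X_L = ωL = 422.2 Ω
X_C = 1/(ωC) = 184.2 Ω
Net reactance X = X_L − X_C = 238.0 Ω
Z = 238.0 + j238.0 Ω
|Z| = √(238.0² + 238.0²) = 336.6 Ω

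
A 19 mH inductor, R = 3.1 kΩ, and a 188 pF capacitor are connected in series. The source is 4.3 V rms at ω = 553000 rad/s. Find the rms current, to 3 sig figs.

1.33 mA

X_L = ωL = 10500 Ω
X_C = 1/(ωC) = 9620 Ω
Net reactance X = X_L − X_C = 888 Ω
Z = 3100 + j888 Ω
|Z| = √(3100² + 888²) = 3220 Ω
I = V/|Z| = 4.3/3220 = 1.33 mA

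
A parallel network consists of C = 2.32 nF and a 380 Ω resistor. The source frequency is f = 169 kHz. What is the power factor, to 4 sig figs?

ω = 2πf = 1.062e+06 rad/s
X_C = 1/(ωC) = 405.9 Ω
Parallel: admittances add. Y = 1/R + jωC
Y = (0.002632 + j0.002464) S
|Y| = 0.003605 S → |Z| = 1/|Y| = 277.4 Ω, ∠Z = −∠Y = -43.11°
cos φ = cos(-43.11°) = 0.7300

0.7300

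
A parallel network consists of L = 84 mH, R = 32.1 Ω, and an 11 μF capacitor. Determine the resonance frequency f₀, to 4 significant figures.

165.6 Hz

ω₀ = 1/√(LC) = 1/√(0.084 × 1.1e-05) = 1040 rad/s
f₀ = ω₀/(2π) = 165.6 Hz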